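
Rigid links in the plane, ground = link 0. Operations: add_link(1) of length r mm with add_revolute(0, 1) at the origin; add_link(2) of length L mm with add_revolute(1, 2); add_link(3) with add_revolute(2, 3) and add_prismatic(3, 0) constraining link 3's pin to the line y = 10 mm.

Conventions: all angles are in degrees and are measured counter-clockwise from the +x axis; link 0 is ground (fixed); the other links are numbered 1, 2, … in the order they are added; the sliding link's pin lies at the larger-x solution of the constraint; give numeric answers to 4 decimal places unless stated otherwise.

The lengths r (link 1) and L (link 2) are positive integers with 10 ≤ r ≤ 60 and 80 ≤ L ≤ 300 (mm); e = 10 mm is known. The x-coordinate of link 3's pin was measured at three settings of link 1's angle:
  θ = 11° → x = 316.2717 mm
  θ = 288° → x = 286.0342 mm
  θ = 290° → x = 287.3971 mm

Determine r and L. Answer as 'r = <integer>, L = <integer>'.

constraint per measurement: (x − r cos θ)² + (r sin θ − e)² = L²
subtracting the θ₁ and θ₂ equations cancels the r² and L² terms:
r = (x₁² − x₂²) / (2[(x₁cos θ₁ + e sin θ₁) − (x₂cos θ₂ + e sin θ₂)]) = 39.0000 → r = 39
L² = (x₁ − r cos θ₁)² + (r sin θ₁ − e)² = 77284.0072 → L = 278.0000 → L = 278
check at θ₃=290°: x = 287.3971 (printed 287.3971) ✓

r = 39, L = 278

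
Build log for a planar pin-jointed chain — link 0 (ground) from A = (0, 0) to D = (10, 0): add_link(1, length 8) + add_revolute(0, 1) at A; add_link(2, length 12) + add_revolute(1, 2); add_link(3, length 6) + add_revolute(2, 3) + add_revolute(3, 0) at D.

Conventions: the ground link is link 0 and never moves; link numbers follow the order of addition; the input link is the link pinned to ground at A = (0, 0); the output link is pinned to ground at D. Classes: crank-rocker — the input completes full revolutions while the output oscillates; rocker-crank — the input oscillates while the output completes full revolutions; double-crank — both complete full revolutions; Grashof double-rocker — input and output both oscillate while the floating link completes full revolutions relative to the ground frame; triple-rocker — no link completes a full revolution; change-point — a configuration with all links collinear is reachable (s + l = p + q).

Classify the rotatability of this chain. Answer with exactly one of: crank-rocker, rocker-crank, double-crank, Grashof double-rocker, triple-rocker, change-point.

lengths: ground=10, input=8, coupler=12, output=6
sorted: s=6 (shortest), l=12 (longest), p+q=18
s + l = 18 vs p + q = 18
s + l = p + q → change-point (collinear configuration reachable)

change-point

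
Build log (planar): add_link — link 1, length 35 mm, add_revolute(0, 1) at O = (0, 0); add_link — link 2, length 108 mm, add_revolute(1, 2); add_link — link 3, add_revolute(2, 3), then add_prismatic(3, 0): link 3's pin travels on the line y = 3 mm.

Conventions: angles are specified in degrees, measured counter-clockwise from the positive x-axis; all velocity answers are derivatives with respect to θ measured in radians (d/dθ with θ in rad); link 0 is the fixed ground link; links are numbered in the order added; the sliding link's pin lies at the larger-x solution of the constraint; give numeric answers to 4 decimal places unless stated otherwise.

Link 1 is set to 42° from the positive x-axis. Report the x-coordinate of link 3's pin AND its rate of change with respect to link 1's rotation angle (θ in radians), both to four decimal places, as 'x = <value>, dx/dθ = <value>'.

geometry: r = 35 mm, L = 108 mm, e = 3 mm
crank pin P = (r cos θ, r sin θ) = (26.010069, 23.419571)
h = r sin θ − e = 23.419571 − 3 = 20.419571
x = r cos θ + √(L² − h²) = 26.010069 + 106.052068 = 132.062137
dx/dθ = −r sin θ − h·r cos θ/√(L² − h²) (θ in radians; h = 20.419571) = -28.427625

x = 132.0621, dx/dθ = -28.4276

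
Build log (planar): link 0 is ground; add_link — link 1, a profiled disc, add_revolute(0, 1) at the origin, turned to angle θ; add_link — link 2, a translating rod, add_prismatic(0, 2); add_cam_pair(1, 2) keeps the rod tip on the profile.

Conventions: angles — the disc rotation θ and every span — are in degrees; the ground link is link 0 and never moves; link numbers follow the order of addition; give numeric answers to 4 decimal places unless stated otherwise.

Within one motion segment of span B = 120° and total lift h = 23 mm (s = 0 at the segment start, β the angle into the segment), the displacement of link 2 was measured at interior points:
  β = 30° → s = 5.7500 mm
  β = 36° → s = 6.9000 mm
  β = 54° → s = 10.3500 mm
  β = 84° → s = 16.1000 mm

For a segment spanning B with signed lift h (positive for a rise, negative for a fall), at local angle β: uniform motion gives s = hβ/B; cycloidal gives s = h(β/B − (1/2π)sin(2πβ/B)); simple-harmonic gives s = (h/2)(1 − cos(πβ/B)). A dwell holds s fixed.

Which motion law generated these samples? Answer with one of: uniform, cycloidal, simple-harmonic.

candidates at β/B = r: uniform s = h·r (linear in β); cycloidal s = h·(r − sin(2πr)/(2π)); simple-harmonic s = (h/2)(1 − cos(πr))
β=30°: printed 5.7500 | uniform 5.7500, cycloidal 2.0894, simple-harmonic 3.3683
β=36°: printed 6.9000 | uniform 6.9000, cycloidal 3.4186, simple-harmonic 4.7405
β=54°: printed 10.3500 | uniform 10.3500, cycloidal 9.2188, simple-harmonic 9.7010
β=84°: printed 16.1000 | uniform 16.1000, cycloidal 19.5814, simple-harmonic 18.2595
only one law matches every sample → uniform

uniform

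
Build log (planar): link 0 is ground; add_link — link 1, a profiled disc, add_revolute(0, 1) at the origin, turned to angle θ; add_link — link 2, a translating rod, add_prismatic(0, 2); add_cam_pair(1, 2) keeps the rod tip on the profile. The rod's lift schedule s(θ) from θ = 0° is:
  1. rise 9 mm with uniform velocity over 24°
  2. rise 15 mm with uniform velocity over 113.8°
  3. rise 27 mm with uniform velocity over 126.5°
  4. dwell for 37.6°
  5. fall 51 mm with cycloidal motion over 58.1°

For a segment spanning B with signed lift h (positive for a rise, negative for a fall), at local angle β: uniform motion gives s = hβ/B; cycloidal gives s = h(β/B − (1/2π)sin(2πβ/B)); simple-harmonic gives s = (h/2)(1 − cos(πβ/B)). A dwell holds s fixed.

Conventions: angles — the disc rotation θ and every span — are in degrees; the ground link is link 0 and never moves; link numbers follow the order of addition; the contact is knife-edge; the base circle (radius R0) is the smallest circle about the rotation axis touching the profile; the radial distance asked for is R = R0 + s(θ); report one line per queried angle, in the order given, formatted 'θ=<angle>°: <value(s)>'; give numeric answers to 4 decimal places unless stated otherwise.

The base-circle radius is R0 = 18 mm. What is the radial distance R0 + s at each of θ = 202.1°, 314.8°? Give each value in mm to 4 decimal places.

seg 1 [0°–24°] uniform, h=9: full span → s += 9 → s = 9.0000
seg 2 [24°–137.8°] uniform, h=15: full span → s += 15 → s = 24.0000
seg 3 [137.8°–264.3°] uniform, h=27: θ=202.1° here. β=64.3, B=126.5. 27·64.3/126.5 = 13.7241 → s = 37.7241
seg 3 [137.8°–264.3°] uniform, h=27: full span → s += 27 → s = 51.0000
seg 4 [264.3°–301.9°] dwell: s stays 51.0000
seg 5 [301.9°–360°] cycloidal, h=-51: θ=314.8° here. β=12.9, B=58.1. -51·(0.2220 − sin(2π·0.2220)/(2π)) = -3.3317 → s = 47.6683
θ=202.1°: R = R0 + s = 18 + 37.7241 = 55.7241
θ=314.8°: R = R0 + s = 18 + 47.6683 = 65.6683

θ=202.1°: 55.7241
θ=314.8°: 65.6683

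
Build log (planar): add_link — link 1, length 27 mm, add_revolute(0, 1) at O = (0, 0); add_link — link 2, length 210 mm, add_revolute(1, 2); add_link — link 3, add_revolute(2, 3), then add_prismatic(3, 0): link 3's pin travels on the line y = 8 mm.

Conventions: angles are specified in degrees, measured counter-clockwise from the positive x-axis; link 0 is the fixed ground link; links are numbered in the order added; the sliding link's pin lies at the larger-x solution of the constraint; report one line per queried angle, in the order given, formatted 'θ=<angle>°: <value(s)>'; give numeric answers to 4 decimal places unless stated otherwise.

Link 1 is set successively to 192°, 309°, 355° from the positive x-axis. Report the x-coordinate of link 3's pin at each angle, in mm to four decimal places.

geometry: r = 27 mm, L = 210 mm, e = 8 mm
θ=192°: crank pin P = (r cos θ, r sin θ) = (-26.409985, -5.613616)
θ=192°: h = r sin θ − e = -5.613616 − 8 = -13.613616
θ=192°: x = r cos θ + √(L² − h²) = -26.409985 + 209.558272 = 183.148287
θ=309°: crank pin P = (r cos θ, r sin θ) = (16.991651, -20.982941)
θ=309°: h = r sin θ − e = -20.982941 − 8 = -28.982941
θ=309°: x = r cos θ + √(L² − h²) = 16.991651 + 207.990358 = 224.982009
θ=355°: crank pin P = (r cos θ, r sin θ) = (26.897257, -2.353205)
θ=355°: h = r sin θ − e = -2.353205 − 8 = -10.353205
θ=355°: x = r cos θ + √(L² − h²) = 26.897257 + 209.744633 = 236.641890

θ=192°: 183.1483
θ=309°: 224.9820
θ=355°: 236.6419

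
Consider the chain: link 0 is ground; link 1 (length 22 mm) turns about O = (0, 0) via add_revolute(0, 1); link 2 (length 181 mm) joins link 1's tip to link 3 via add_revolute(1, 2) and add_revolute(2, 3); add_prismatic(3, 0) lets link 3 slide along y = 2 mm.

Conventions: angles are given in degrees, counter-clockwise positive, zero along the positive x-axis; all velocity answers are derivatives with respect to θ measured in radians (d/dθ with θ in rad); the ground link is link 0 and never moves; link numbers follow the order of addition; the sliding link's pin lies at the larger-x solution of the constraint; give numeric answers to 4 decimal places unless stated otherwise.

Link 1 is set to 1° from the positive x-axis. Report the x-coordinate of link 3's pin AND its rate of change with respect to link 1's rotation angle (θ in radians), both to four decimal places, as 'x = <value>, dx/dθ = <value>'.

geometry: r = 22 mm, L = 181 mm, e = 2 mm
crank pin P = (r cos θ, r sin θ) = (21.996649, 0.383953)
h = r sin θ − e = 0.383953 − 2 = -1.616047
x = r cos θ + √(L² − h²) = 21.996649 + 180.992785 = 202.989435
dx/dθ = −r sin θ − h·r cos θ/√(L² − h²) (θ in radians; h = -1.616047) = -0.187549

x = 202.9894, dx/dθ = -0.1875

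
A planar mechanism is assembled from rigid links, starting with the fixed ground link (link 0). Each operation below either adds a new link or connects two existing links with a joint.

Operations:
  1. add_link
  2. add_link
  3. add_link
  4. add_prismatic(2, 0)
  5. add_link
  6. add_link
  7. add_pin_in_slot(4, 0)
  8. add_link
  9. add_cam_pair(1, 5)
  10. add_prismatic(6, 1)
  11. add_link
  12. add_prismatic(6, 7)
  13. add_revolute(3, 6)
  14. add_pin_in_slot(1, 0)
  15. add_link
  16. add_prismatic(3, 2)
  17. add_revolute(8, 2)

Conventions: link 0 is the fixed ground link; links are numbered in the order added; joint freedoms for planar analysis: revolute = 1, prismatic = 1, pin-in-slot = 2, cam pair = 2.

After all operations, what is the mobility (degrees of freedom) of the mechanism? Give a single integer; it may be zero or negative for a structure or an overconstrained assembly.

L=1 J1=0 J2=0
add link → L=2 J1=0 J2=0
add link → L=3 J1=0 J2=0
add link → L=4 J1=0 J2=0
P@2,0 dof=1 J1 → L=4 J1=1 J2=0
add link → L=5 J1=1 J2=0
add link → L=6 J1=1 J2=0
PS@4,0 dof=2 J2 → L=6 J1=1 J2=1
add link → L=7 J1=1 J2=1
C@1,5 dof=2 J2 → L=7 J1=1 J2=2
P@6,1 dof=1 J1 → L=7 J1=2 J2=2
add link → L=8 J1=2 J2=2
P@6,7 dof=1 J1 → L=8 J1=3 J2=2
R@3,6 dof=1 J1 → L=8 J1=4 J2=2
PS@1,0 dof=2 J2 → L=8 J1=4 J2=3
add link → L=9 J1=4 J2=3
P@3,2 dof=1 J1 → L=9 J1=5 J2=3
R@8,2 dof=1 J1 → L=9 J1=6 J2=3
M=3(L−1)−2J1−J2=3·8−2·6−3=9

M = 9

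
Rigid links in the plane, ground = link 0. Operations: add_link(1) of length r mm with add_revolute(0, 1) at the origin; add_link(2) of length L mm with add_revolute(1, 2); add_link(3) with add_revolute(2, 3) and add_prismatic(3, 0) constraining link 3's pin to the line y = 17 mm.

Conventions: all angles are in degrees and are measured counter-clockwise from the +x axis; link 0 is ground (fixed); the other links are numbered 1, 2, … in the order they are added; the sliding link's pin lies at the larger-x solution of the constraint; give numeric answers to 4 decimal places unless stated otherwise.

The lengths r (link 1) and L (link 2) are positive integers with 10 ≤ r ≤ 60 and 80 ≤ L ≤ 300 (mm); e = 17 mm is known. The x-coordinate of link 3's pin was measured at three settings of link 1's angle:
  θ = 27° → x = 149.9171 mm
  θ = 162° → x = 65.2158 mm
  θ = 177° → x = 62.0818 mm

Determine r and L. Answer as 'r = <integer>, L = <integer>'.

constraint per measurement: (x − r cos θ)² + (r sin θ − e)² = L²
subtracting the θ₁ and θ₂ equations cancels the r² and L² terms:
r = (x₁² − x₂²) / (2[(x₁cos θ₁ + e sin θ₁) − (x₂cos θ₂ + e sin θ₂)]) = 46.0000 → r = 46
L² = (x₁ − r cos θ₁)² + (r sin θ₁ − e)² = 11881.0012 → L = 109.0000 → L = 109
check at θ₃=177°: x = 62.0818 (printed 62.0818) ✓

r = 46, L = 109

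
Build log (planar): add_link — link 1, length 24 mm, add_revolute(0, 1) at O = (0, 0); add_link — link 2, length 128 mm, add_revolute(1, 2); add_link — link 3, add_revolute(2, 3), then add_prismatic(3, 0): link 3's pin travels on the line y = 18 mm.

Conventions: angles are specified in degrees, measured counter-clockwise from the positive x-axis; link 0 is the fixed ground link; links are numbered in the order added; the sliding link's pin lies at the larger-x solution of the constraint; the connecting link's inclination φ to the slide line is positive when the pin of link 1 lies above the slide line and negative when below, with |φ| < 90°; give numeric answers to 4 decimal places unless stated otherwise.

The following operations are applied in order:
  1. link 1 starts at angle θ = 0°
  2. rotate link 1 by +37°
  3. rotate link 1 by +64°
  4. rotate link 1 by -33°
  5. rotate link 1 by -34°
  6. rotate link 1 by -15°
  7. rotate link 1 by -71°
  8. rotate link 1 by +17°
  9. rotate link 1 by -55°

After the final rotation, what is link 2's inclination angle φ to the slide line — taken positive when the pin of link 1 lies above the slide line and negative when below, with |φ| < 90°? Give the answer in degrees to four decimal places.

geometry: r = 24 mm, L = 128 mm, e = 18 mm; θ starts at 0°
rotate link 1 by +37°: θ ← 0° +37° = 37°
rotate link 1 by +64°: θ ← 37° +64° = 101°
rotate link 1 by -33°: θ ← 101° -33° = 68°
rotate link 1 by -34°: θ ← 68° -34° = 34°
rotate link 1 by -15°: θ ← 34° -15° = 19°
rotate link 1 by -71°: θ ← 19° -71° = -52°
rotate link 1 by +17°: θ ← -52° +17° = -35°
rotate link 1 by -55°: θ ← -35° -55° = -90°
h = r sin θ − e = -24.000000 − 18 = -42.000000
sin φ = h / L = -42.000000 / 128 = -0.32812500
φ = arcsin(-0.32812500) = -19.155010°

-19.1550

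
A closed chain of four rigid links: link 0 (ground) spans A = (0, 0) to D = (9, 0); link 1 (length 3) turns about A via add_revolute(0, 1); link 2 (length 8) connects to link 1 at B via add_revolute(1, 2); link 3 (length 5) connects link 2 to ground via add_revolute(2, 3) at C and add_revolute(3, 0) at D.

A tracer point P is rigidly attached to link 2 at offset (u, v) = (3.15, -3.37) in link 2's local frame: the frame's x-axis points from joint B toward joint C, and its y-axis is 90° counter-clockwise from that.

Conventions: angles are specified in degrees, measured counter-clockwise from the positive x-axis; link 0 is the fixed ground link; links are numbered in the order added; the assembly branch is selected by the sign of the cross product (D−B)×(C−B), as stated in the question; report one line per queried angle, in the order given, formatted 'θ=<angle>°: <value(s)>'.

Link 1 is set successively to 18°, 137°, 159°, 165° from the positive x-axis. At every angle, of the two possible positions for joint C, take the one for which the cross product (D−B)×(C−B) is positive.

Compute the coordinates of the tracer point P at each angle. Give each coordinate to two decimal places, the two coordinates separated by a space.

A=(0,0), D=(9.00,0)
θ=18°: B = A + 3.00·(cos18°, sin18°) = (2.8532, 0.9271)
θ=18°: |BD| = 6.2163
θ=18°: circle(B,8.00) ∩ circle(D,5.00): a=6.2451, h=4.9999
θ=18°:   candidates: C₊=(9.7740,4.9397) cross=31.081; C₋=(8.2828,-4.9483) cross=-31.081
θ=18°:   branch + wants cross > 0 → take C=(9.7740,4.9397) (cross=31.081)
θ=18°: ex = (C−B)/|BC| = (0.8651,0.5016); ey = (-0.5016,0.8651)
θ=18°: P = B + 3.15·ex + -3.37·ey = (7.2686,-0.4084)
θ=137°: B = A + 3.00·(cos137°, sin137°) = (-2.1941, 2.0460)
θ=137°: |BD| = 11.3795
θ=137°: circle(B,8.00) ∩ circle(D,5.00): a=7.4034, h=3.0315
θ=137°:   candidates: C₊=(5.6337,3.6970) cross=34.497; C₋=(4.5436,-2.2672) cross=-34.497
θ=137°:   branch + wants cross > 0 → take C=(5.6337,3.6970) (cross=34.497)
θ=137°: ex = (C−B)/|BC| = (0.9785,0.2064); ey = (-0.2064,0.9785)
θ=137°: P = B + 3.15·ex + -3.37·ey = (1.5836,-0.6014)
θ=159°: B = A + 3.00·(cos159°, sin159°) = (-2.8007, 1.0751)
θ=159°: |BD| = 11.8496
θ=159°: circle(B,8.00) ∩ circle(D,5.00): a=7.5704, h=2.5862
θ=159°:   candidates: C₊=(4.9731,2.9638) cross=30.646; C₋=(4.5038,-2.1873) cross=-30.646
θ=159°:   branch + wants cross > 0 → take C=(4.9731,2.9638) (cross=30.646)
θ=159°: ex = (C−B)/|BC| = (0.9717,0.2361); ey = (-0.2361,0.9717)
θ=159°: P = B + 3.15·ex + -3.37·ey = (1.0558,-1.4560)
θ=165°: B = A + 3.00·(cos165°, sin165°) = (-2.8978, 0.7765)
θ=165°: |BD| = 11.9231
θ=165°: circle(B,8.00) ∩ circle(D,5.00): a=7.5970, h=2.5070
θ=165°:   candidates: C₊=(4.8464,2.7834) cross=29.892; C₋=(4.5199,-2.2200) cross=-29.892
θ=165°:   branch + wants cross > 0 → take C=(4.8464,2.7834) (cross=29.892)
θ=165°: ex = (C−B)/|BC| = (0.9680,0.2509); ey = (-0.2509,0.9680)
θ=165°: P = B + 3.15·ex + -3.37·ey = (0.9969,-1.6955)

θ=18°: 7.27 -0.41
θ=137°: 1.58 -0.60
θ=159°: 1.06 -1.46
θ=165°: 1.00 -1.70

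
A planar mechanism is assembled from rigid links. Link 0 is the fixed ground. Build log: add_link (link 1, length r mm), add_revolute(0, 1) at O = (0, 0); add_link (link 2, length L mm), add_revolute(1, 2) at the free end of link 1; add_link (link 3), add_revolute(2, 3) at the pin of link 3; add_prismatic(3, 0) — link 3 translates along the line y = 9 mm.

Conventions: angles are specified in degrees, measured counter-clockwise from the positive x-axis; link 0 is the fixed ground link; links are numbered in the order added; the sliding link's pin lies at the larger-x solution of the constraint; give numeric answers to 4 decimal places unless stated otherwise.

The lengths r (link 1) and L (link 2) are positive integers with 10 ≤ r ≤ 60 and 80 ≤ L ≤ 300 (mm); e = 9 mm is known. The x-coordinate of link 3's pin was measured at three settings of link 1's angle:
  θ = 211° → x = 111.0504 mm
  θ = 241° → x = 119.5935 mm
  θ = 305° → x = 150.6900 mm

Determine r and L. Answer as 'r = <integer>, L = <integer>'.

constraint per measurement: (x − r cos θ)² + (r sin θ − e)² = L²
subtracting the θ₁ and θ₂ equations cancels the r² and L² terms:
r = (x₁² − x₂²) / (2[(x₁cos θ₁ + e sin θ₁) − (x₂cos θ₂ + e sin θ₂)]) = 29.0002 → r = 29
L² = (x₁ − r cos θ₁)² + (r sin θ₁ − e)² = 19043.9900 → L = 138.0000 → L = 138
check at θ₃=305°: x = 150.6900 (printed 150.6900) ✓

r = 29, L = 138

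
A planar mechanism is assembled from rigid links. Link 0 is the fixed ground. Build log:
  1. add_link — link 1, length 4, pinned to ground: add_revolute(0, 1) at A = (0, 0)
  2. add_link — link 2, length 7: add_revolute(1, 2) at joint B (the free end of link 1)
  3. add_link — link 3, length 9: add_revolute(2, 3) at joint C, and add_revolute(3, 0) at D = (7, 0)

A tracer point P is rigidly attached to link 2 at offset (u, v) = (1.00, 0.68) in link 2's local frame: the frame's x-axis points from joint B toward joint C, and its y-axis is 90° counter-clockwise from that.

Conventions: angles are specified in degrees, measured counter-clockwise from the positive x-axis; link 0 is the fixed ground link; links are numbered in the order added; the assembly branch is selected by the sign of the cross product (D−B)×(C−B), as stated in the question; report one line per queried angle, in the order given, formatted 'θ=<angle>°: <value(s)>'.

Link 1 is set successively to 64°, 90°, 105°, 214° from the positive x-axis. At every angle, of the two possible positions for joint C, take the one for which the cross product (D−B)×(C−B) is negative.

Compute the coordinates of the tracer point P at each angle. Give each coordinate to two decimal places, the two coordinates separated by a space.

A=(0,0), D=(7.00,0)
θ=64°: B = A + 4.00·(cos64°, sin64°) = (1.7535, 3.5952)
θ=64°: |BD| = 6.3601
θ=64°: circle(B,7.00) ∩ circle(D,9.00): a=0.6644, h=6.9684
θ=64°:   candidates: C₊=(6.2406,8.9679) cross=44.320; C₋=(-1.6375,-2.5287) cross=-44.320
θ=64°:   branch - wants cross < 0 → take C=(-1.6375,-2.5287) (cross=-44.320)
θ=64°: ex = (C−B)/|BC| = (-0.4844,-0.8748); ey = (0.8748,-0.4844)
θ=64°: P = B + 1.00·ex + 0.68·ey = (1.8640,2.3909)
θ=90°: B = A + 4.00·(cos90°, sin90°) = (0.0000, 4.0000)
θ=90°: |BD| = 8.0623
θ=90°: circle(B,7.00) ∩ circle(D,9.00): a=2.0466, h=6.6941
θ=90°:   candidates: C₊=(5.0981,8.7968) cross=53.970; C₋=(-1.5443,-2.8275) cross=-53.970
θ=90°:   branch - wants cross < 0 → take C=(-1.5443,-2.8275) (cross=-53.970)
θ=90°: ex = (C−B)/|BC| = (-0.2206,-0.9754); ey = (0.9754,-0.2206)
θ=90°: P = B + 1.00·ex + 0.68·ey = (0.4426,2.8746)
θ=105°: B = A + 4.00·(cos105°, sin105°) = (-1.0353, 3.8637)
θ=105°: |BD| = 8.9159
θ=105°: circle(B,7.00) ∩ circle(D,9.00): a=2.6634, h=6.4735
θ=105°:   candidates: C₊=(4.1704,8.5436) cross=57.717; C₋=(-1.4402,-3.1246) cross=-57.717
θ=105°:   branch - wants cross < 0 → take C=(-1.4402,-3.1246) (cross=-57.717)
θ=105°: ex = (C−B)/|BC| = (-0.0578,-0.9983); ey = (0.9983,-0.0578)
θ=105°: P = B + 1.00·ex + 0.68·ey = (-0.4143,2.8260)
θ=214°: B = A + 4.00·(cos214°, sin214°) = (-3.3162, -2.2368)
θ=214°: |BD| = 10.5559
θ=214°: circle(B,7.00) ∩ circle(D,9.00): a=3.7622, h=5.9030
θ=214°:   candidates: C₊=(-0.8902,4.3294) cross=62.312; C₋=(1.6114,-7.2086) cross=-62.312
θ=214°:   branch - wants cross < 0 → take C=(1.6114,-7.2086) (cross=-62.312)
θ=214°: ex = (C−B)/|BC| = (0.7039,-0.7103); ey = (0.7103,0.7039)
θ=214°: P = B + 1.00·ex + 0.68·ey = (-2.1292,-2.4683)

θ=64°: 1.86 2.39
θ=90°: 0.44 2.87
θ=105°: -0.41 2.83
θ=214°: -2.13 -2.47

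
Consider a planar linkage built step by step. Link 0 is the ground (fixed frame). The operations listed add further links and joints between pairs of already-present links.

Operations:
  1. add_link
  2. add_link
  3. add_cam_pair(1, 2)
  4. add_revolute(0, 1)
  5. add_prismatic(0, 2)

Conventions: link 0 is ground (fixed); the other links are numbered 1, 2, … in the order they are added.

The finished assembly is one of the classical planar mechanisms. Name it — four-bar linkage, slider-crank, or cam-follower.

links: 3 (incl. ground); joints: 1 revolute, 1 prismatic, 1 higher (cam) pair, forming one closed loop
3 links, revolute + prismatic + higher pair in one loop → cam-follower

cam-follower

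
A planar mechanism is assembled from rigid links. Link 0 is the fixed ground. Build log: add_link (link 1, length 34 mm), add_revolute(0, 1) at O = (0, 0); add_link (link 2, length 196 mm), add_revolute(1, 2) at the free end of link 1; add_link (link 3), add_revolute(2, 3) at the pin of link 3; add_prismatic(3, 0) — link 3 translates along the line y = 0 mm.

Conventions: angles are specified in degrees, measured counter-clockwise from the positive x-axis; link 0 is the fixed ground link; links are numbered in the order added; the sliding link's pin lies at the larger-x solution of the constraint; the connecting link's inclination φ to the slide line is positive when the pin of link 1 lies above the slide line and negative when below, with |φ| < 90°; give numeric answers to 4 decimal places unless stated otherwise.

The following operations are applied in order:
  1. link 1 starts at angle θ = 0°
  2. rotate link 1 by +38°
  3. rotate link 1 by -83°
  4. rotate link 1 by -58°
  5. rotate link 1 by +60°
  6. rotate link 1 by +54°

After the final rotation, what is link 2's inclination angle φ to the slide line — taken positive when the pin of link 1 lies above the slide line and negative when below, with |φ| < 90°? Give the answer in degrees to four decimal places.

geometry: r = 34 mm, L = 196 mm, e = 0 mm; θ starts at 0°
rotate link 1 by +38°: θ ← 0° +38° = 38°
rotate link 1 by -83°: θ ← 38° -83° = -45°
rotate link 1 by -58°: θ ← -45° -58° = -103°
rotate link 1 by +60°: θ ← -103° +60° = -43°
rotate link 1 by +54°: θ ← -43° +54° = 11°
h = r sin θ − e = 6.487506 − 0 = 6.487506
sin φ = h / L = 6.487506 / 196 = 0.03309952
φ = arcsin(0.03309952) = 1.896809°

1.8968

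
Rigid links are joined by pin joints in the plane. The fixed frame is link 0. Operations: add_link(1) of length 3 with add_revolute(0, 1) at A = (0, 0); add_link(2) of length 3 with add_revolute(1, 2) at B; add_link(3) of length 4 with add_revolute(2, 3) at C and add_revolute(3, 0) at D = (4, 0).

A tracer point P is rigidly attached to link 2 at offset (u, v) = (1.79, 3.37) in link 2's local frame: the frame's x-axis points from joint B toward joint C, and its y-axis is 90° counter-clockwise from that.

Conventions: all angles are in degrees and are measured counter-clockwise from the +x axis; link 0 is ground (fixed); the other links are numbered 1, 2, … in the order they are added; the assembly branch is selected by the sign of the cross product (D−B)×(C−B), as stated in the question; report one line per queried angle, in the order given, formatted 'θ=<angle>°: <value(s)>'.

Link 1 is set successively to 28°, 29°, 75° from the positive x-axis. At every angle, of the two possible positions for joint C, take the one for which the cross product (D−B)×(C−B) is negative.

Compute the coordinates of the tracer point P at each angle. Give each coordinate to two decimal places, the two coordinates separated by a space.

A=(0,0), D=(4.00,0)
θ=28°: B = A + 3.00·(cos28°, sin28°) = (2.6488, 1.4084)
θ=28°: |BD| = 1.9517
θ=28°: circle(B,3.00) ∩ circle(D,4.00): a=-0.8174, h=2.8865
θ=28°:   candidates: C₊=(4.1659,3.9966) cross=5.634; C₋=(0.0000,0.0000) cross=-5.634
θ=28°:   branch - wants cross < 0 → take C=(0.0000,0.0000) (cross=-5.634)
θ=28°: ex = (C−B)/|BC| = (-0.8829,-0.4695); ey = (0.4695,-0.8829)
θ=28°: P = B + 1.79·ex + 3.37·ey = (2.6505,-2.4075)
θ=29°: B = A + 3.00·(cos29°, sin29°) = (2.6239, 1.4544)
θ=29°: |BD| = 2.0023
θ=29°: circle(B,3.00) ∩ circle(D,4.00): a=-0.7469, h=2.9055
θ=29°:   candidates: C₊=(4.2211,3.9939) cross=5.818; C₋=(0.0000,-0.0000) cross=-5.818
θ=29°:   branch - wants cross < 0 → take C=(0.0000,-0.0000) (cross=-5.818)
θ=29°: ex = (C−B)/|BC| = (-0.8746,-0.4848); ey = (0.4848,-0.8746)
θ=29°: P = B + 1.79·ex + 3.37·ey = (2.6921,-2.3608)
θ=75°: B = A + 3.00·(cos75°, sin75°) = (0.7765, 2.8978)
θ=75°: |BD| = 4.3346
θ=75°: circle(B,3.00) ∩ circle(D,4.00): a=1.3598, h=2.6741
θ=75°:   candidates: C₊=(3.5755,3.9774) cross=11.591; C₋=(0.0000,0.0000) cross=-11.591
θ=75°:   branch - wants cross < 0 → take C=(0.0000,0.0000) (cross=-11.591)
θ=75°: ex = (C−B)/|BC| = (-0.2588,-0.9659); ey = (0.9659,-0.2588)
θ=75°: P = B + 1.79·ex + 3.37·ey = (3.5683,0.2966)

θ=28°: 2.65 -2.41
θ=29°: 2.69 -2.36
θ=75°: 3.57 0.30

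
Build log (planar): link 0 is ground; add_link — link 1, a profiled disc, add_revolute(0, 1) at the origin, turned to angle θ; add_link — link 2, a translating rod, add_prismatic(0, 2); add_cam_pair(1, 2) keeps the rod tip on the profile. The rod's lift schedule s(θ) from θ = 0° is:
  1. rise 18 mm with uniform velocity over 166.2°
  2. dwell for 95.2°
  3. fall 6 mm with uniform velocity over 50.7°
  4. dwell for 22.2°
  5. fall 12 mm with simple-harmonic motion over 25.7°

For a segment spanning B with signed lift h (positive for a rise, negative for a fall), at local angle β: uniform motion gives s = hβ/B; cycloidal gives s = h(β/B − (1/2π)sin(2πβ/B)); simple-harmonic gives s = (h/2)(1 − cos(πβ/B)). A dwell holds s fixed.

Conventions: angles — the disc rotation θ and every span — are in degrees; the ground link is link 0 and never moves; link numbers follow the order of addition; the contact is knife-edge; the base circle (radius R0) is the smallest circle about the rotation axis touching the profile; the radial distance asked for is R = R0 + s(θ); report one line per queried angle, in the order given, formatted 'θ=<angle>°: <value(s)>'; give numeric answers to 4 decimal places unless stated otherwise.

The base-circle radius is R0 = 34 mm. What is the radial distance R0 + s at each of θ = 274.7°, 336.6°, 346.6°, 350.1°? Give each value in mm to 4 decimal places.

seg 1 [0°–166.2°] uniform, h=18: full span → s += 18 → s = 18.0000
seg 2 [166.2°–261.4°] dwell: s stays 18.0000
seg 3 [261.4°–312.1°] uniform, h=-6: θ=274.7° here. β=13.3, B=50.7. -6·13.3/50.7 = -1.5740 → s = 16.4260
seg 3 [261.4°–312.1°] uniform, h=-6: full span → s += -6 → s = 12.0000
seg 4 [312.1°–334.3°] dwell: s stays 12.0000
seg 5 [334.3°–360°] simple-harmonic, h=-12: θ=336.6° here. β=2.3, B=25.7. -12/2·(1 − cos(π·0.0895)) = -0.2356 → s = 11.7644
seg 5 [334.3°–360°] simple-harmonic, h=-12: θ=346.6° here. β=12.3, B=25.7. -12/2·(1 − cos(π·0.4786)) = -5.5969 → s = 6.4031
seg 5 [334.3°–360°] simple-harmonic, h=-12: θ=350.1° here. β=15.8, B=25.7. -12/2·(1 − cos(π·0.6148)) = -8.1171 → s = 3.8829
θ=274.7°: R = R0 + s = 34 + 16.4260 = 50.4260
θ=336.6°: R = R0 + s = 34 + 11.7644 = 45.7644
θ=346.6°: R = R0 + s = 34 + 6.4031 = 40.4031
θ=350.1°: R = R0 + s = 34 + 3.8829 = 37.8829

θ=274.7°: 50.4260
θ=336.6°: 45.7644
θ=346.6°: 40.4031
θ=350.1°: 37.8829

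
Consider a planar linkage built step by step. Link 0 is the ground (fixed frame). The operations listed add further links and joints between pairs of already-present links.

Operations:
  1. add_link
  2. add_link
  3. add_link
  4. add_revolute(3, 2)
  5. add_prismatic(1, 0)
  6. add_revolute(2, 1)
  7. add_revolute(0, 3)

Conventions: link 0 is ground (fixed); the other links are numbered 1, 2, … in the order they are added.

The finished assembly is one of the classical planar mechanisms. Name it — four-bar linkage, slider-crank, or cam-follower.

links: 4 (incl. ground); joints: 3 revolute, 1 prismatic, 0 higher (cam) pair, forming one closed loop
4 links, 3 revolutes + 1 prismatic in one loop → slider-crank

slider-crank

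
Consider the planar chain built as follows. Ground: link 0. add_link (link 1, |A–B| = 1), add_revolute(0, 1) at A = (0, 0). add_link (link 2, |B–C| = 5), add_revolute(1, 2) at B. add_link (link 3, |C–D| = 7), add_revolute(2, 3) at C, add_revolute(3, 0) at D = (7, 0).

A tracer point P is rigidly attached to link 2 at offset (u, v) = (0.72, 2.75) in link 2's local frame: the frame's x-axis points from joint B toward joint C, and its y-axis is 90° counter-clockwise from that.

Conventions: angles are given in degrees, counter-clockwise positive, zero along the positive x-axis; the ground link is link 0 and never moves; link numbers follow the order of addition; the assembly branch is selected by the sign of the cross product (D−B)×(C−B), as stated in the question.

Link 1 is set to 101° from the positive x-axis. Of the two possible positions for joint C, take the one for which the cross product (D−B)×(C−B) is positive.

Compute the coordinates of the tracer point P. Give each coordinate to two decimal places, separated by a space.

A=(0,0), D=(7.00,0)
B = A + 1.00·(cos101°, sin101°) = (-0.1908, 0.9816)
|BD| = 7.2575
circle(B,5.00) ∩ circle(D,7.00): a=1.9753, h=4.5933
  candidates: C₊=(2.3876,5.2655) cross=33.336; C₋=(1.1451,-3.8366) cross=-33.336
  branch + wants cross > 0 → take C=(2.3876,5.2655) (cross=33.336)
ex = (C−B)/|BC| = (0.5157,0.8568); ey = (-0.8568,0.5157)
P = B + 0.72·ex + 2.75·ey = (-2.1757,3.0166)

-2.18 3.02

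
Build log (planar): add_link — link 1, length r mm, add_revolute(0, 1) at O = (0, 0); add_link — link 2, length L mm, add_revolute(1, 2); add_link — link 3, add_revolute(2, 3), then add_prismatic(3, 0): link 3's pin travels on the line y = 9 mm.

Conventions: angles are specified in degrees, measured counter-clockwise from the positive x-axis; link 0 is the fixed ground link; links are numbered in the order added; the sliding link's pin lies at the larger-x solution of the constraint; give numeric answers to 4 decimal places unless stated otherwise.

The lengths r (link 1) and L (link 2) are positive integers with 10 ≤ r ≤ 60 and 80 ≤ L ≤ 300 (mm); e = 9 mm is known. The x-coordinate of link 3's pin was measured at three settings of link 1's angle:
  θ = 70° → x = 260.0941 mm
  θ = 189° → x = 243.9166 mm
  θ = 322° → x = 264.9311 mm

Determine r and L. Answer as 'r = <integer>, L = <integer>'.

constraint per measurement: (x − r cos θ)² + (r sin θ − e)² = L²
subtracting the θ₁ and θ₂ equations cancels the r² and L² terms:
r = (x₁² − x₂²) / (2[(x₁cos θ₁ + e sin θ₁) − (x₂cos θ₂ + e sin θ₂)]) = 11.9999 → r = 12
L² = (x₁ − r cos θ₁)² + (r sin θ₁ − e)² = 65535.9891 → L = 256.0000 → L = 256
check at θ₃=322°: x = 264.9311 (printed 264.9311) ✓

r = 12, L = 256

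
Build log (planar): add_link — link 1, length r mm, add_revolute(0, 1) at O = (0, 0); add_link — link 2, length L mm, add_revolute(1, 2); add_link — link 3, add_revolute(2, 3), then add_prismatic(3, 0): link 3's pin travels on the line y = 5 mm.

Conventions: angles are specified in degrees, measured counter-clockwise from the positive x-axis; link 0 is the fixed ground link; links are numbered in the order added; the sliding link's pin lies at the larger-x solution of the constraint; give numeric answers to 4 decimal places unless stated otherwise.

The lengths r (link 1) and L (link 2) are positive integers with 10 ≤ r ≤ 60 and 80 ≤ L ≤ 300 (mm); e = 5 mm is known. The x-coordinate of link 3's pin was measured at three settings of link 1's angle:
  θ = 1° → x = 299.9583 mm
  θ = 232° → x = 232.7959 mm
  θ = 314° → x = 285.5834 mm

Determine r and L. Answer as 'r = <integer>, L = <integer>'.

constraint per measurement: (x − r cos θ)² + (r sin θ − e)² = L²
subtracting the θ₁ and θ₂ equations cancels the r² and L² terms:
r = (x₁² − x₂²) / (2[(x₁cos θ₁ + e sin θ₁) − (x₂cos θ₂ + e sin θ₂)]) = 40.0000 → r = 40
L² = (x₁ − r cos θ₁)² + (r sin θ₁ − e)² = 67599.9916 → L = 260.0000 → L = 260
check at θ₃=314°: x = 285.5834 (printed 285.5834) ✓

r = 40, L = 260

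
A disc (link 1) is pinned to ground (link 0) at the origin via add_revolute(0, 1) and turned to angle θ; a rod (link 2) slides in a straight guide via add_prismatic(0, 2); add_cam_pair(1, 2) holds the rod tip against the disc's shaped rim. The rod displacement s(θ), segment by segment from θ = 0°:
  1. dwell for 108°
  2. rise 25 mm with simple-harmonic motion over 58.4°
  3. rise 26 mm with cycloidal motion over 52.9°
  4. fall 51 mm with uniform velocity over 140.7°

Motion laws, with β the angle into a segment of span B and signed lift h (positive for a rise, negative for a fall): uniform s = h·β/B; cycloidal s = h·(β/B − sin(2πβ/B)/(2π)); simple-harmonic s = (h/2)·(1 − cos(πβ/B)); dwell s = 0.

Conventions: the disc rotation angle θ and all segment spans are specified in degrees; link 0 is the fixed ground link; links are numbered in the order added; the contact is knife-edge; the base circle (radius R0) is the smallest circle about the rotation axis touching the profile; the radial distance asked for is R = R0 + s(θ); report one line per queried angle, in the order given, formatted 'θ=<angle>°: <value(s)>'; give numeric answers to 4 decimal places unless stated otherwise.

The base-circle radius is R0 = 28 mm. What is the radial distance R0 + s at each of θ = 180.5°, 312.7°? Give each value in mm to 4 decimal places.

segment 1 (0° to 108°, dwell): s unchanged at 0.0000
segment 2 (108° to 166.4°, simple-harmonic, h = 25) is passed completely: s = 0.0000 + (25) = 25.0000
θ = 180.5° falls in segment 3 (166.4° to 219.3°, cycloidal, h = 26): β = 180.5 − 166.4 = 14.1°, B = 52.9°; Δs = 26·(0.2665 − sin(2π·0.2665)/(2π)) = 2.8144; s = 25.0000 + 2.8144 = 27.8144
segment 3 (166.4° to 219.3°, cycloidal, h = 26) is passed completely: s = 25.0000 + (26) = 51.0000
θ = 312.7° falls in segment 4 (219.3° to 360°, uniform, h = -51): β = 312.7 − 219.3 = 93.4°, B = 140.7°; Δs = -51·93.4/140.7 = -33.8550; s = 51.0000 − 33.8550 = 17.1450
θ=180.5°: R = R0 + s = 28 + 27.8144 = 55.8144
θ=312.7°: R = R0 + s = 28 + 17.1450 = 45.1450

θ=180.5°: 55.8144
θ=312.7°: 45.1450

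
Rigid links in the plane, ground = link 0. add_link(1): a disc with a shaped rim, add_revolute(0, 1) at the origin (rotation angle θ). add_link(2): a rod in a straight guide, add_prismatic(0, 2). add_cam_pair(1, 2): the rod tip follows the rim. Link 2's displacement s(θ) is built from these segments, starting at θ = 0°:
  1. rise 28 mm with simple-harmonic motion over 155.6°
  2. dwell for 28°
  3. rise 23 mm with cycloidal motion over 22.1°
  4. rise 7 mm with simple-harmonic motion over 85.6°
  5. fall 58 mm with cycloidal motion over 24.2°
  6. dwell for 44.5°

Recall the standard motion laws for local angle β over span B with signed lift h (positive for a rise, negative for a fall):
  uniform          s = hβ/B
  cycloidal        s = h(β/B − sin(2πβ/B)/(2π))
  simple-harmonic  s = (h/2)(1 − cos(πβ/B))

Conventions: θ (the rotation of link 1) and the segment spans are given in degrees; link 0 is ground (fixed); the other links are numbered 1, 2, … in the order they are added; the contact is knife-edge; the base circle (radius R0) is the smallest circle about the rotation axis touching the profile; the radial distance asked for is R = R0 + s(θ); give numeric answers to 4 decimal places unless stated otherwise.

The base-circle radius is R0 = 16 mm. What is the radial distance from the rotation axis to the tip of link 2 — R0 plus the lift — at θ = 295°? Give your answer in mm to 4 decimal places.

segment 1 (0° to 155.6°, simple-harmonic, h = 28) is passed completely: s = 0.0000 + (28) = 28.0000
segment 2 (155.6° to 183.6°, dwell): s unchanged at 28.0000
segment 3 (183.6° to 205.7°, cycloidal, h = 23) is passed completely: s = 28.0000 + (23) = 51.0000
segment 4 (205.7° to 291.3°, simple-harmonic, h = 7) is passed completely: s = 51.0000 + (7) = 58.0000
θ = 295° falls in segment 5 (291.3° to 315.5°, cycloidal, h = -58): β = 295 − 291.3 = 3.7°, B = 24.2°; Δs = -58·(0.1529 − sin(2π·0.1529)/(2π)) = -1.3024; s = 58.0000 − 1.3024 = 56.6976
R = R0 + s = 16 + 56.6976 = 72.6976

72.6976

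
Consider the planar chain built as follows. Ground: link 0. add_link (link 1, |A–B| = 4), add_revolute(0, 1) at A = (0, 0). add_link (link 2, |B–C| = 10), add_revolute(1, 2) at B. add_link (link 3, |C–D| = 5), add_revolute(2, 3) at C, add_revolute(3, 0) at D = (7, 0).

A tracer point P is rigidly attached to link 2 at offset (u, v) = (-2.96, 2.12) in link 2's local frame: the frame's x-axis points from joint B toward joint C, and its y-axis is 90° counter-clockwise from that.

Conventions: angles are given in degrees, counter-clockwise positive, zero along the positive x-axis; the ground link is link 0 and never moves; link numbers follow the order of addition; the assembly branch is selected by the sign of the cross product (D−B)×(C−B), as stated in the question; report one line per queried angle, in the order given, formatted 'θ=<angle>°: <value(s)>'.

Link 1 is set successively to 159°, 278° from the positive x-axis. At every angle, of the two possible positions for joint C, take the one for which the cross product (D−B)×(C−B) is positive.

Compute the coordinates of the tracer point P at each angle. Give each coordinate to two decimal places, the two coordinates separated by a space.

A=(0,0), D=(7.00,0)
θ=159°: B = A + 4.00·(cos159°, sin159°) = (-3.7343, 1.4335)
θ=159°: |BD| = 10.8296
θ=159°: circle(B,10.00) ∩ circle(D,5.00): a=8.8775, h=4.6032
θ=159°:   candidates: C₊=(5.6744,4.8211) cross=49.851; C₋=(4.4558,-4.3043) cross=-49.851
θ=159°:   branch + wants cross > 0 → take C=(5.6744,4.8211) (cross=49.851)
θ=159°: ex = (C−B)/|BC| = (0.9409,0.3388); ey = (-0.3388,0.9409)
θ=159°: P = B + -2.96·ex + 2.12·ey = (-7.2375,2.4254)
θ=278°: B = A + 4.00·(cos278°, sin278°) = (0.5567, -3.9611)
θ=278°: |BD| = 7.5635
θ=278°: circle(B,10.00) ∩ circle(D,5.00): a=8.7398, h=4.8597
θ=278°:   candidates: C₊=(5.4570,4.7560) cross=36.756; C₋=(10.5471,-3.5239) cross=-36.756
θ=278°:   branch + wants cross > 0 → take C=(5.4570,4.7560) (cross=36.756)
θ=278°: ex = (C−B)/|BC| = (0.4900,0.8717); ey = (-0.8717,0.4900)
θ=278°: P = B + -2.96·ex + 2.12·ey = (-2.7418,-5.5024)

θ=159°: -7.24 2.43
θ=278°: -2.74 -5.50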